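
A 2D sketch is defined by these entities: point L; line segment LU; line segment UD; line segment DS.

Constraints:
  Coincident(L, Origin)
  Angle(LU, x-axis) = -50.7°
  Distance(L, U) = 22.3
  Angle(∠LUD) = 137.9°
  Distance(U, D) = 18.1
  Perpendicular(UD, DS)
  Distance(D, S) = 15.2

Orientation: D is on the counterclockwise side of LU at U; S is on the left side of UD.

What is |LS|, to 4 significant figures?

34.65

∠LUD = 137.9°, so UD runs at -50.7° + (180° − 137.9°) = -8.600° from the x-axis; with |UD| = 18.1, D = U + 18.1·(cos -8.600°, sin -8.600°) = (32.02, -19.96). The perpendicularity gives DS at right angles to UD; with |DS| = 15.2 on the left of UD, S = D + 15.2·(0.1495, 0.9888) = (34.29, -4.934). Then |LS| = |S − L| = 34.65.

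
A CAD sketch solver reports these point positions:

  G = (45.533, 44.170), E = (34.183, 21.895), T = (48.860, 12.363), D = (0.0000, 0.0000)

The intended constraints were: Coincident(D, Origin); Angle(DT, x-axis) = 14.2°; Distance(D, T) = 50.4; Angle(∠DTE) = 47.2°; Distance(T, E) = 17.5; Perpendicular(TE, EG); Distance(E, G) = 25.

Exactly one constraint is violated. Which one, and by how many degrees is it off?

Perpendicular(TE, EG) — off by 6.00°.

D = (0.00, 0.00) ✓; DT at 14.20° ✓; |DT| = 50.40 ✓; ∠DTE = 47.20° ✓; |TE| = 17.50 ✓; ∠(TE, EG) = 84.00° ✗; |EG| = 25.00 ✓.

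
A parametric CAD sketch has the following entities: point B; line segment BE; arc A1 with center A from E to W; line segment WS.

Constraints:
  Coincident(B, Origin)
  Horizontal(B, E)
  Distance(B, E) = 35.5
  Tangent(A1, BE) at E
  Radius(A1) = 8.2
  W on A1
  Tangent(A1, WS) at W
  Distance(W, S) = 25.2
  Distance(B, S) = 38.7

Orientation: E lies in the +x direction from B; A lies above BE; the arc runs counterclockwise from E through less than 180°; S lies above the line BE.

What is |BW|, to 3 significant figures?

43.5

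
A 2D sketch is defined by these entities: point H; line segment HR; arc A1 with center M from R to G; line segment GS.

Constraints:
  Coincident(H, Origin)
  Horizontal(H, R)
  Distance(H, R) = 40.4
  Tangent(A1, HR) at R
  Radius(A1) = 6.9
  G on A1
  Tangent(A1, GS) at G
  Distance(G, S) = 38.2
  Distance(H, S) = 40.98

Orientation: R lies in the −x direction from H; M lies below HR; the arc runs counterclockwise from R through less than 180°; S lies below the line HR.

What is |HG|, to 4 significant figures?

46.58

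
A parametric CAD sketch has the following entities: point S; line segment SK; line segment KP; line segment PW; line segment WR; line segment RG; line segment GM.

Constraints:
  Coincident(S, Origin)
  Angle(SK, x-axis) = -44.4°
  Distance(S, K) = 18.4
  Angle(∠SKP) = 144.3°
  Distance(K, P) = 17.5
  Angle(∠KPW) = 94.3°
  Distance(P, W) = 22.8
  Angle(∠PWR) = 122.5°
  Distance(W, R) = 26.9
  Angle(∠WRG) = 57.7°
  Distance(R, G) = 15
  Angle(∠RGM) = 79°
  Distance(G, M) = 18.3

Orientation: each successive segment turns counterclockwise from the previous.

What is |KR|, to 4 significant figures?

38.92

S is at the origin; SK runs at -44.4° with length 18.4, so K = (13.15, -12.87). ∠SKP = 144.3° gives KP at -8.700° from the x-axis; with |KP| = 17.5, P = (30.44, -15.52). ∠KPW = 94.3° gives PW at 77.00° from the x-axis; with |PW| = 22.8, W = (35.57, 6.695). ∠PWR = 122.5° gives WR at 134.5° from the x-axis; with |WR| = 26.9, R = (16.72, 25.88). Then |KR| = |R − K| = 38.92.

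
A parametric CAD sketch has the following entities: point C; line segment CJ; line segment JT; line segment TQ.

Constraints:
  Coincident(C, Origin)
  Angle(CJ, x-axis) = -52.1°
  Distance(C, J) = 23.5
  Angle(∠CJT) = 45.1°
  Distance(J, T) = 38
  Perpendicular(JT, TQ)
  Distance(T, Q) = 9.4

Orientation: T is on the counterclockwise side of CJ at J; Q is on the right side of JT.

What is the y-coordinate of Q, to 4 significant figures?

17.98

∠CJT = 45.1°, so JT runs at -52.1° + (180° − 45.1°) = 82.80° from the x-axis; with |JT| = 38.0, T = J + 38.0·(cos 82.80°, sin 82.80°) = (19.20, 19.16). JT is perpendicular to TQ; with |TQ| = 9.4 on the right of JT, Q = T + 9.4·(0.9921, -0.1253) = (28.52, 17.98). So Q.y = 17.98.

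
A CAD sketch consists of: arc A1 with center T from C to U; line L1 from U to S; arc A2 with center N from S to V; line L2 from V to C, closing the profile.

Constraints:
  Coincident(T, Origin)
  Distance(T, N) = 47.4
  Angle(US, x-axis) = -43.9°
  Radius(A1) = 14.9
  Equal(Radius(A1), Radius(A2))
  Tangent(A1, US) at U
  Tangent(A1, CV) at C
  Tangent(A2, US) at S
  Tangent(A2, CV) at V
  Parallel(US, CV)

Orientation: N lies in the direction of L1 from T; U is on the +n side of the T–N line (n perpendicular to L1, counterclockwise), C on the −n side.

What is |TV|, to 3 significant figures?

49.7

The slot axis is L1's direction at -43.9°, so u = (cos -43.9°, sin -43.9°) = (0.721, -0.693) and n = (−sin -43.9°, cos -43.9°) = (0.693, 0.721). T is at the origin and N lies 47.4 along u from T, so N = 47.4·u = (34.2, -32.9). Tangency of A1 to both parallel lines with radius 14.9 puts U and C at T ± 14.9·n: U = (10.3, 10.7), C = (-10.3, -10.7). Equal radii place S and V the same way about N: S = N + 14.9·n = (44.5, -22.1), V = N − 14.9·n = (23.8, -43.6). Then |TV| = |V − T| = 49.7.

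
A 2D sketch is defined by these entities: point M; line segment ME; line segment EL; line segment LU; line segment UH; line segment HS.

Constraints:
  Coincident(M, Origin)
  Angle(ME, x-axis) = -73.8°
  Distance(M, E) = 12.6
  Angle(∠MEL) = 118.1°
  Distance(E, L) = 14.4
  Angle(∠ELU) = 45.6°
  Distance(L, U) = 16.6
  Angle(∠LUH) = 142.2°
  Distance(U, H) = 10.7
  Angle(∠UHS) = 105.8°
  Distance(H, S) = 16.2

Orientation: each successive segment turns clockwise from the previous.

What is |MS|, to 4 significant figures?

15.16

M is at the origin; ME runs at -73.8° with length 12.6, so E = (3.515, -12.10). ∠MEL = 118.1° gives EL at -135.7° from the x-axis; with |EL| = 14.4, L = (-6.791, -22.16). ∠ELU = 45.6° gives LU at 89.90° from the x-axis; with |LU| = 16.6, U = (-6.762, -5.557). ∠LUH = 142.2° gives UH at 52.10° from the x-axis; with |UH| = 10.7, H = (-0.1889, 2.886). ∠UHS = 105.8° gives HS at -22.10° from the x-axis; with |HS| = 16.2, S = (14.82, -3.209). Then |MS| = |S − M| = 15.16.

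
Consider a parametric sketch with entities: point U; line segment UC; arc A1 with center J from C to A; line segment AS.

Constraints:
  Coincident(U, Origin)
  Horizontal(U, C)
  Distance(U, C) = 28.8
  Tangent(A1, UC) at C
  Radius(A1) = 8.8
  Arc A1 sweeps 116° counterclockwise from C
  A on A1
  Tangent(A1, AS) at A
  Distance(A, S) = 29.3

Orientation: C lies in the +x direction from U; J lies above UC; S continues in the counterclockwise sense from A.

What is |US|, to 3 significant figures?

45.7

U is at the origin; U and C share the same y with |UC| = 28.8 and C on the +x side, so C = (28.8, 0.00). Tangency of A1 to UC means the radius JC is perpendicular to UC, so J = C + (0, 8.8) = (28.8, 8.80). On A1, C sits at bearing -90° from J; a 116° counterclockwise sweep puts A at bearing 26°, so A = J + 8.8·(cos 26°, sin 26°) = (36.7, 12.7). Tangency of A1 to AS means the radius JA is perpendicular to AS, so AS runs along (−sin 26°, cos 26°); with |AS| = 29.3, S = (23.9, 39.0). Then |US| = |S − U| = 45.7.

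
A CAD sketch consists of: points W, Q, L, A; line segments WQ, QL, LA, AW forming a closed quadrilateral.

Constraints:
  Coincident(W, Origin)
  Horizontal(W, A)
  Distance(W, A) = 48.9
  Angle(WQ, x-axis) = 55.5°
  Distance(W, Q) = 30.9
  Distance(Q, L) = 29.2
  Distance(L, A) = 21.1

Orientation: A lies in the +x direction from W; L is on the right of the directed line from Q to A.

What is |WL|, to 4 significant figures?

27.94

W is at the origin; WA is horizontal with |WA| = 48.9 and A in +x, so A = (48.9, 0). WQ runs at 55.5° with |WQ| = 30.9, so Q = (17.50, 25.47). L is determined by |QL| = 29.2 and |LA| = 21.1 together: it lies at the intersection of circle(Q, 29.2) and circle(A, 21.1). With |QA| = 40.43, the foot of the radical line on QA is 25.25 from Q and the perpendicular offset is √(29.2² − 25.25²) = 14.66. Taking the right-of-QA solution: L = (27.88, -1.828).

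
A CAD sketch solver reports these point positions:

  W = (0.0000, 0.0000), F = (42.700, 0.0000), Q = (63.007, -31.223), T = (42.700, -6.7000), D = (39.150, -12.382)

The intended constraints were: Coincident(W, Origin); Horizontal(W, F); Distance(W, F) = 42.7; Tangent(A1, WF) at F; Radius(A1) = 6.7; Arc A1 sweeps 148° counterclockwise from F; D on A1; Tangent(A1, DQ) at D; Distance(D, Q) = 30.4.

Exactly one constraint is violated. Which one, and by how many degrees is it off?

Tangent(A1, DQ) at D — off by 6.30°.

W = (0.00, 0.00) ✓; W.y = 0.00, F.y = 0.00 ✓; |WF| = 42.70 ✓; ∠(TF, FW) = 90.00° ✓; |TF| = 6.700 ✓; bearing(T→D) − bearing(T→F) = 148.0° ✓; |TD| = 6.700 ✓; ∠(TD, DQ) = 96.30° ✗; |DQ| = 30.40 ✓.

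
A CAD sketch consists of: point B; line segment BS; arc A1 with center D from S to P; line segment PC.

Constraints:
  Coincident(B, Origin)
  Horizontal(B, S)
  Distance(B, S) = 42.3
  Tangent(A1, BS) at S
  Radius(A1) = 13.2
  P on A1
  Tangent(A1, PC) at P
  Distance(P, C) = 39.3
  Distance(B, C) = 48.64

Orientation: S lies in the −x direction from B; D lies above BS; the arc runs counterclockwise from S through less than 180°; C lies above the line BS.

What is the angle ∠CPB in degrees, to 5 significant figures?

86.541°

B is at the origin; B and S share the same y with |BS| = 42.3 and S on the −x side, so S = (-42.300, 0.0000). The tangent condition forces DS to be normal to BS, so D = S + (0, 13.2) = (-42.300, 13.200). Since DP ⟂ PC (tangency), |DC| = √(13.2² + 39.3²) = 41.458 regardless of where P sits on A1. So C lies on both circle(B, 48.64) and circle(D, 41.458); the above-BS intersection is C = (-16.591, 45.723). P is the foot of the tangent from C: P = (-29.877, 8.7373).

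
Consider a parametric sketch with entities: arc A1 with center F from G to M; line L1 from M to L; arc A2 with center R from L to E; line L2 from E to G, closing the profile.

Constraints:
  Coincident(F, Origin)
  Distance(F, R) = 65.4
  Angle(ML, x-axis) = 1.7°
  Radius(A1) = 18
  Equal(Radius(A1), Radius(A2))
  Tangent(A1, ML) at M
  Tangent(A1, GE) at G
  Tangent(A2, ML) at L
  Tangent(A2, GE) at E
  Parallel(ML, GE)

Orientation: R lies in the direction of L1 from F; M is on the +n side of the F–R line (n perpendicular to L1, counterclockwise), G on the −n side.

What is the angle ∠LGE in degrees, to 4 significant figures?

28.83°

Tangency of A1 to both parallel lines with radius 18.0 puts M and G at F ± 18.0·n: M = (-0.5340, 17.99), G = (0.5340, -17.99). Equal radii place L and E the same way about R: L = R + 18.0·n = (64.84, 19.93), E = R − 18.0·n = (65.91, -16.05). Then cos ∠LGE = GL·GE / (|GL||GE|), giving 28.83°.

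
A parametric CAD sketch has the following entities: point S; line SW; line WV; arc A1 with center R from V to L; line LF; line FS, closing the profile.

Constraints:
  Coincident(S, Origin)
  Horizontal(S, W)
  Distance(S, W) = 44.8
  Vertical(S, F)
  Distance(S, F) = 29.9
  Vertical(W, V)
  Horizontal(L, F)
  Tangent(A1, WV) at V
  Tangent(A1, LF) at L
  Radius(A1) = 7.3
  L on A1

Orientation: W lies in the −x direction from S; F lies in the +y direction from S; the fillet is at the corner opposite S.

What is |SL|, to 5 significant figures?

47.961

S is at the origin; SW is horizontal with |SW| = 44.8 and W on the −x side, so W = (-44.800, 0.0000). S and F share the same x with |SF| = 29.9 and F on the +y side, so F = (0.0000, 29.900). The virtual corner opposite S is at (-44.800, 29.900). Tangency of A1 to WV means the radius RV is perpendicular to WV and A1 meets LF tangentially, so RL is at right angles to LF, with radius 7.3, so the center R sits 7.3 in from both sides at R = (-37.500, 22.600). That places the tangent points at V = (-44.800, 22.600) on WV and L = (-37.500, 29.900) on LF. Then |SL| = |L − S| = 47.961.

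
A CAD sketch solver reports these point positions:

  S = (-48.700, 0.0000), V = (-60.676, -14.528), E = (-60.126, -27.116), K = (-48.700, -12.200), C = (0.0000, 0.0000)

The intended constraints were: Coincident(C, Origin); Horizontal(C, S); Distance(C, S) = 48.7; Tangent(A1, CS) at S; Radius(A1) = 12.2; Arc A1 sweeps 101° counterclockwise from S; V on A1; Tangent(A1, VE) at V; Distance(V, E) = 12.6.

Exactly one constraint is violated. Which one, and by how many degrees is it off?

Tangent(A1, VE) at V — off by 8.50°.

C = (0.00, 0.00) ✓; C.y = 0.00, S.y = 0.00 ✓; |CS| = 48.70 ✓; ∠(KS, SC) = 90.00° ✓; |KS| = 12.20 ✓; bearing(K→V) − bearing(K→S) = 101.0° ✓; |KV| = 12.20 ✓; ∠(KV, VE) = 98.50° ✗; |VE| = 12.60 ✓.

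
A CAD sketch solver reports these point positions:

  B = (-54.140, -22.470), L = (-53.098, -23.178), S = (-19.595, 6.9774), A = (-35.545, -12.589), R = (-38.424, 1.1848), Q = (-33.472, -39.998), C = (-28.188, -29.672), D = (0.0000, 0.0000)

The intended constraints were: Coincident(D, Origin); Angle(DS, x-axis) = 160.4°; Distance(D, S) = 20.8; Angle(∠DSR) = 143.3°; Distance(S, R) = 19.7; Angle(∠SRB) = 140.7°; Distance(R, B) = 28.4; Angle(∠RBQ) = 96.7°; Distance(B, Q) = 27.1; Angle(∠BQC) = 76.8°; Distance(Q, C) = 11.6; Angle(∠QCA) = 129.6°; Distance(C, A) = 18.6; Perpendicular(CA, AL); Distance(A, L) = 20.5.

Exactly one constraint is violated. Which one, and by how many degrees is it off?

Perpendicular(CA, AL) — off by 7.80°.

D = (0.00, 0.00) ✓; DS at 160.4° ✓; |DS| = 20.80 ✓; ∠DSR = 143.3° ✓; |SR| = 19.70 ✓; ∠SRB = 140.7° ✓; |RB| = 28.40 ✓; ∠RBQ = 96.70° ✓; |BQ| = 27.10 ✓; ∠BQC = 76.80° ✓; |QC| = 11.60 ✓; ∠QCA = 129.6° ✓; |CA| = 18.60 ✓; ∠(CA, AL) = 97.80° ✗; |AL| = 20.50 ✓.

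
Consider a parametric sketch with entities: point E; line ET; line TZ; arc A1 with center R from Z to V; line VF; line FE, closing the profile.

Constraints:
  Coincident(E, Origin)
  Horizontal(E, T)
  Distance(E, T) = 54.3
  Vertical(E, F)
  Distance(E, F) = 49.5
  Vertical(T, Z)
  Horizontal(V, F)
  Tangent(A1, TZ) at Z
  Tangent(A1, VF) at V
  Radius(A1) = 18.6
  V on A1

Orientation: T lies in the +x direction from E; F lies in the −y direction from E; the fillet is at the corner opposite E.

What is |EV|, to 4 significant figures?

61.03

E is at the origin; E and T share the same y with |ET| = 54.3 and T on the +x side, so T = (54.30, 0.000). EF is vertical with |EF| = 49.5 and F on the −y side, so F = (0.000, -49.50). The virtual corner opposite E is at (54.30, -49.50). A1 meets TZ tangentially, so RZ is at right angles to TZ and the tangent condition forces RV to be normal to VF, with radius 18.6, so the center R sits 18.6 in from both sides at R = (35.70, -30.90). That places the tangent points at Z = (54.30, -30.90) on TZ and V = (35.70, -49.50) on VF. Then |EV| = |V − E| = 61.03.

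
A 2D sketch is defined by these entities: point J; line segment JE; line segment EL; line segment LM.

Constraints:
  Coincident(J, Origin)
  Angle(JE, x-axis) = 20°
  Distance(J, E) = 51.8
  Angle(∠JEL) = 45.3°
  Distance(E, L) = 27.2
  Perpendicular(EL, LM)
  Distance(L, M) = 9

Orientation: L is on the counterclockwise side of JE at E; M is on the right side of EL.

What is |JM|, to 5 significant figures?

46.741

J is at the origin; JE runs at 20.0° with length 51.8, so E = 51.8·(cos 20.0°, sin 20.0°) = (48.676, 17.717). ∠JEL = 45.3°, so EL runs at 20.0° + (180° − 45.3°) = 154.70° from the x-axis; with |EL| = 27.2, L = E + 27.2·(cos 154.70°, sin 154.70°) = (24.085, 29.341). EL ⟂ LM; with |LM| = 9.0 on the right of EL, M = L + 9.0·(0.42736, 0.90408) = (27.931, 37.478). Then |JM| = |M − J| = 46.741.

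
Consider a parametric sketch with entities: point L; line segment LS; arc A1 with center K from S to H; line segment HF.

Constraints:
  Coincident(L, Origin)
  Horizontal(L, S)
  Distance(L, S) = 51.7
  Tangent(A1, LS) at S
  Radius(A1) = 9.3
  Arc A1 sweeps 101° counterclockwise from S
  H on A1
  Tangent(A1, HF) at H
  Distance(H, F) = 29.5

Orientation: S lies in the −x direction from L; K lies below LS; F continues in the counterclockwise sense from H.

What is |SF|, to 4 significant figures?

40.19

L is at the origin; LS is horizontal with |LS| = 51.7 and S on the −x side, so S = (-51.70, 0.000). Tangency of A1 to LS means the radius KS is perpendicular to LS, so K = S + (0, -9.3) = (-51.70, -9.300). On A1, S sits at bearing 90° from K; a 101° counterclockwise sweep puts H at bearing 191°, so H = K + 9.3·(cos 191°, sin 191°) = (-60.83, -11.07). A1 meets HF tangentially, so KH is at right angles to HF, so HF runs along (−sin 191°, cos 191°); with |HF| = 29.5, F = (-55.20, -40.03). Then |SF| = |F − S| = 40.19.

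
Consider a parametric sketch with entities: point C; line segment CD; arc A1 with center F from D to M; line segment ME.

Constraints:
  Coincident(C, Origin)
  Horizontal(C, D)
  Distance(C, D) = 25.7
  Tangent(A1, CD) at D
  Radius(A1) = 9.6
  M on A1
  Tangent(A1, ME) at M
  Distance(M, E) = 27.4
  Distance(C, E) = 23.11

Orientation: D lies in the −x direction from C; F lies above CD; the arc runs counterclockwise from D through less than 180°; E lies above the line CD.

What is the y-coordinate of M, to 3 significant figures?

3.06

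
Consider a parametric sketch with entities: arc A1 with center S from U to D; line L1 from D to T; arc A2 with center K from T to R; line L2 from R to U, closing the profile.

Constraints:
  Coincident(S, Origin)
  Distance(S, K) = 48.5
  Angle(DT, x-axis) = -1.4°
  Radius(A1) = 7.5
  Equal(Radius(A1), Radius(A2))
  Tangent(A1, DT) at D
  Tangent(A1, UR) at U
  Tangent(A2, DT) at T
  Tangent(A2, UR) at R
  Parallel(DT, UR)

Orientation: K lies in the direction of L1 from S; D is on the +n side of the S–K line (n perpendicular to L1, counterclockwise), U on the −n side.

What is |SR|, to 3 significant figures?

49.1

The slot axis is L1's direction at -1.4°, so u = (cos -1.4°, sin -1.4°) = (1.00, -0.0244) and n = (−sin -1.4°, cos -1.4°) = (0.0244, 1.00). S is at the origin and K lies 48.5 along u from S, so K = 48.5·u = (48.5, -1.18). Tangency of A1 to both parallel lines with radius 7.5 puts D and U at S ± 7.5·n: D = (0.183, 7.50), U = (-0.183, -7.50). Equal radii place T and R the same way about K: T = K + 7.5·n = (48.7, 6.31), R = K − 7.5·n = (48.3, -8.68). Then |SR| = |R − S| = 49.1.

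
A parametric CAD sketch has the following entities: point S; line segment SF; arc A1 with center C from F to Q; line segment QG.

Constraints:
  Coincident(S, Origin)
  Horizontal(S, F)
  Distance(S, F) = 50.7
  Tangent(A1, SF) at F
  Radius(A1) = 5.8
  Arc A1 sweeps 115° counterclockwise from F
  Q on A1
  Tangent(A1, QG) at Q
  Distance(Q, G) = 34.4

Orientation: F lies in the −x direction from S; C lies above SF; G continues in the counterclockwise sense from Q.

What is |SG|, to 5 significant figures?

71.780

On A1, F sits at bearing -90° from C; a 115° counterclockwise sweep puts Q at bearing 25°, so Q = C + 5.8·(cos 25°, sin 25°) = (-45.443, 8.2512). Tangency of A1 to QG means the radius CQ is perpendicular to QG, so QG runs along (−sin 25°, cos 25°); with |QG| = 34.4, G = (-59.981, 39.428). Then |SG| = |G − S| = 71.780.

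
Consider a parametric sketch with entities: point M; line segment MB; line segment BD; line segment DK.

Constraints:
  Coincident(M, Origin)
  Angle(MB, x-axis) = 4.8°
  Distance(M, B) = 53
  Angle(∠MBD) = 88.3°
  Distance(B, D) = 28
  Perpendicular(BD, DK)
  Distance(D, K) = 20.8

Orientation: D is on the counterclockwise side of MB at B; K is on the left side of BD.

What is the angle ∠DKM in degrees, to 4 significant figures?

140.6°

M is at the origin; MB runs at 4.8° with length 53.0, so B = 53.0·(cos 4.8°, sin 4.8°) = (52.81, 4.435). ∠MBD = 88.3°, so BD runs at 4.8° + (180° − 88.3°) = 96.50° from the x-axis; with |BD| = 28.0, D = B + 28.0·(cos 96.50°, sin 96.50°) = (49.64, 32.25). BD ⟂ DK; with |DK| = 20.8 on the left of BD, K = D + 20.8·(-0.9936, -0.1132) = (28.98, 29.90). Then cos ∠DKM = KD·KM / (|KD||KM|), giving 140.6°.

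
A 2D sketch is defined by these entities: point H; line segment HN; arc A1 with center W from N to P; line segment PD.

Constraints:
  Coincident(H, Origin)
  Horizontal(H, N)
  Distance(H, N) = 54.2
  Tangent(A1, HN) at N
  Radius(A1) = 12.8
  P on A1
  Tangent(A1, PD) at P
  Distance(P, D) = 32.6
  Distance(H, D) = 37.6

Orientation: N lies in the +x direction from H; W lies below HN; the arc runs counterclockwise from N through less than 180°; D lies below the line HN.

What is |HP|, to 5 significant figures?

44.653

H is at the origin; H and N share the same y with |HN| = 54.2 and N on the +x side, so N = (54.200, 0.0000). A1 meets HN tangentially, so WN is at right angles to HN, so W = N + (0, -12.8) = (54.200, -12.800). Since WP ⟂ PD (tangency), |WD| = √(12.8² + 32.6²) = 35.023 regardless of where P sits on A1. So D lies on both circle(H, 37.6) and circle(W, 35.023); the below-HN intersection is D = (23.385, -29.444). P is the foot of the tangent from D: P = (44.422, -4.5399).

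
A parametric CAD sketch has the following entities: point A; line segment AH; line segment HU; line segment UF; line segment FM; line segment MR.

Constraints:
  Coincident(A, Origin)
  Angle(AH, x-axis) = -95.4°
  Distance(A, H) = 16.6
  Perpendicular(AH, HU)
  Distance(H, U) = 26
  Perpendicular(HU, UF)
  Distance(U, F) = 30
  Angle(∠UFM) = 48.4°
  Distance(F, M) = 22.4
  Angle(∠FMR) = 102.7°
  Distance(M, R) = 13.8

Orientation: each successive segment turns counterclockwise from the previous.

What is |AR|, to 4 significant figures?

20.91

A is at the origin; AH runs at -95.4° with length 16.6, so H = (-1.562, -16.53). AH is perpendicular to HU, so HU runs at -5.400°; with |HU| = 26.0, U = (24.32, -18.97). The perpendicularity gives UF at right angles to HU, so UF runs at 84.60°; with |UF| = 30.0, F = (27.15, 10.89). ∠UFM = 48.4° gives FM at -143.8° from the x-axis; with |FM| = 22.4, M = (9.070, -2.336). ∠FMR = 102.7° gives MR at -66.50° from the x-axis; with |MR| = 13.8, R = (14.57, -14.99). Then |AR| = |R − A| = 20.91.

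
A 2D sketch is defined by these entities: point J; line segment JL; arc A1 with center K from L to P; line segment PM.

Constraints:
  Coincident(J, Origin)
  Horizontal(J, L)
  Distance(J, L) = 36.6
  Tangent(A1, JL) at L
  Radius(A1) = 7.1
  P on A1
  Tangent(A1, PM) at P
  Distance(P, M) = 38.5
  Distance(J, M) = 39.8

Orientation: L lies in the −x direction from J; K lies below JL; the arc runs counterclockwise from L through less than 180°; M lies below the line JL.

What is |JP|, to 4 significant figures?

43.12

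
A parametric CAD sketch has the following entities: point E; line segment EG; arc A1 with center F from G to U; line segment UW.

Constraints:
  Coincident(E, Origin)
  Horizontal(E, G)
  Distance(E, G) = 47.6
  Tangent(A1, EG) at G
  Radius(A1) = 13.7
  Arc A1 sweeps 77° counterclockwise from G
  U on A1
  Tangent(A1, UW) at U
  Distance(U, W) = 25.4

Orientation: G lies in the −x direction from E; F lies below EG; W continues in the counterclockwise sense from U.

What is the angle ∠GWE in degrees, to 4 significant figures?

33.73°

E is at the origin; E and G share the same y with |EG| = 47.6 and G on the −x side, so G = (-47.60, 0.000). Since A1 is tangent to EG there, FG ⟂ EG, so F = G + (0, -13.7) = (-47.60, -13.70). On A1, G sits at bearing 90° from F; a 77° counterclockwise sweep puts U at bearing 167°, so U = F + 13.7·(cos 167°, sin 167°) = (-60.95, -10.62). A1 meets UW tangentially, so FU is at right angles to UW, so UW runs along (−sin 167°, cos 167°); with |UW| = 25.4, W = (-66.66, -35.37). Then cos ∠GWE = WG·WE / (|WG||WE|), giving 33.73°.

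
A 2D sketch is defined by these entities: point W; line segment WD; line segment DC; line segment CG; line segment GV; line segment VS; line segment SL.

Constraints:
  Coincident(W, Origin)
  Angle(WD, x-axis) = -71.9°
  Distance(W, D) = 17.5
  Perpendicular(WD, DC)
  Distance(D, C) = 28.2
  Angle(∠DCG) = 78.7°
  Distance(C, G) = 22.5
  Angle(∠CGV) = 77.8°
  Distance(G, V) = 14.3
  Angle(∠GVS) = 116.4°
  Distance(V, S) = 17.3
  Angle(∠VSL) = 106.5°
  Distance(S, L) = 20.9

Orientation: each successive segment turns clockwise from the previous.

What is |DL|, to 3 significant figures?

30.5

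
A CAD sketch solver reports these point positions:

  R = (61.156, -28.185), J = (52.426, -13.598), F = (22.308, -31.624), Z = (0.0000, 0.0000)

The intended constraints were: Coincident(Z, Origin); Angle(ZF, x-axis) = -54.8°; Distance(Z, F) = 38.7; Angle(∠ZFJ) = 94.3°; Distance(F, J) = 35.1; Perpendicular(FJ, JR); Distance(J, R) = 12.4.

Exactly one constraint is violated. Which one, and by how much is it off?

Distance(J, R) = 12.4 — off by 4.60.

Z = (0.00, 0.00) ✓; ZF at -54.80° ✓; |ZF| = 38.70 ✓; ∠ZFJ = 94.30° ✓; |FJ| = 35.10 ✓; ∠(FJ, JR) = 90.00° ✓; |JR| = 17.00 ✗.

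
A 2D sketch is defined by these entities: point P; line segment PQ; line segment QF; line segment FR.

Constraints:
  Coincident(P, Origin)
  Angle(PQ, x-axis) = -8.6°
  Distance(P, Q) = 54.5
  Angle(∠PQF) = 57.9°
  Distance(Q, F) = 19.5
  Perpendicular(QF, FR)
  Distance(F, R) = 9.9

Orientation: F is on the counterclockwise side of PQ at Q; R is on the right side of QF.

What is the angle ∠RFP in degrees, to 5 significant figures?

168.42°

P is at the origin; PQ runs at -8.6° with length 54.5, so Q = 54.5·(cos -8.6°, sin -8.6°) = (53.887, -8.1497). ∠PQF = 57.9°, so QF runs at -8.6° + (180° − 57.9°) = 113.50° from the x-axis; with |QF| = 19.5, F = Q + 19.5·(cos 113.50°, sin 113.50°) = (46.112, 9.7330). QF is perpendicular to FR; with |FR| = 9.9 on the right of QF, R = F + 9.9·(0.91706, 0.39875) = (55.191, 13.681). Then cos ∠RFP = FR·FP / (|FR||FP|), giving 168.42°.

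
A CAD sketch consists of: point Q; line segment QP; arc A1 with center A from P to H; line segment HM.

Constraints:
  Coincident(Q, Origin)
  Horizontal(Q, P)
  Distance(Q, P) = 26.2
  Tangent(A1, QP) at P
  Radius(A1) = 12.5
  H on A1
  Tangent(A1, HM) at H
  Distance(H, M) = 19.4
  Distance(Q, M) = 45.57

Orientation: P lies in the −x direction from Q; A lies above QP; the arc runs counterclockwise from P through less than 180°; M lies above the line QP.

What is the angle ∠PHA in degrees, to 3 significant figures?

25.6°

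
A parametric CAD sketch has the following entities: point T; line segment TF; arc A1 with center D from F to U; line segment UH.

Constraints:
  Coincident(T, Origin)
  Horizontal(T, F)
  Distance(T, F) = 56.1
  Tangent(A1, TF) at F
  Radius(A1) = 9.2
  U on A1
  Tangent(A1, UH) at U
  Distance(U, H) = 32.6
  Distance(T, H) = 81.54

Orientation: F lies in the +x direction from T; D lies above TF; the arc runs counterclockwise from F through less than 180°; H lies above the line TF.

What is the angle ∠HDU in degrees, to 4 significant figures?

74.24°

T is at the origin; T and F share the same y with |TF| = 56.1 and F on the +x side, so F = (56.10, 0.000). Since A1 is tangent to TF there, DF ⟂ TF, so D = F + (0, 9.2) = (56.10, 9.200). Since DU ⟂ UH (tangency), |DH| = √(9.2² + 32.6²) = 33.87 regardless of where U sits on A1. So H lies on both circle(T, 81.54) and circle(D, 33.87); the above-TF intersection is H = (71.37, 39.44). U is the foot of the tangent from H: U = (65.13, 7.439).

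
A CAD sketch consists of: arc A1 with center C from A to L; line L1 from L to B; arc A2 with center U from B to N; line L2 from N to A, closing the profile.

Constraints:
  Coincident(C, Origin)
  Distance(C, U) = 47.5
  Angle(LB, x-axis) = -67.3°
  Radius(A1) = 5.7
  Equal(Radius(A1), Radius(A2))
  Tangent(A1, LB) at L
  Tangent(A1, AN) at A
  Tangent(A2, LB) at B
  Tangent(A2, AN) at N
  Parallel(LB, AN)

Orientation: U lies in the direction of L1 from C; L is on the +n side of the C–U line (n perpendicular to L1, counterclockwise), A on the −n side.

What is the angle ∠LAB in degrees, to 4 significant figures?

76.50°

The slot axis is L1's direction at -67.3°, so u = (cos -67.3°, sin -67.3°) = (0.3859, -0.9225) and n = (−sin -67.3°, cos -67.3°) = (0.9225, 0.3859). C is at the origin and U lies 47.5 along u from C, so U = 47.5·u = (18.33, -43.82). Tangency of A1 to both parallel lines with radius 5.7 puts L and A at C ± 5.7·n: L = (5.258, 2.200), A = (-5.258, -2.200). Equal radii place B and N the same way about U: B = U + 5.7·n = (23.59, -41.62), N = U − 5.7·n = (13.07, -46.02). Then cos ∠LAB = AL·AB / (|AL||AB|), giving 76.50°.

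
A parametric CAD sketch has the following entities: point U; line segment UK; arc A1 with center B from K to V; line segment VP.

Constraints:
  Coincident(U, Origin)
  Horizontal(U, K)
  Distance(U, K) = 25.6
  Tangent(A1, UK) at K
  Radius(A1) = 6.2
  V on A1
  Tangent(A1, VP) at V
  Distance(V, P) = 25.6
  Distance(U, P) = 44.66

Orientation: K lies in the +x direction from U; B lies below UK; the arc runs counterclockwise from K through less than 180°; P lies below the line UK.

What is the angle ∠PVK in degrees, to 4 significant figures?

122.0°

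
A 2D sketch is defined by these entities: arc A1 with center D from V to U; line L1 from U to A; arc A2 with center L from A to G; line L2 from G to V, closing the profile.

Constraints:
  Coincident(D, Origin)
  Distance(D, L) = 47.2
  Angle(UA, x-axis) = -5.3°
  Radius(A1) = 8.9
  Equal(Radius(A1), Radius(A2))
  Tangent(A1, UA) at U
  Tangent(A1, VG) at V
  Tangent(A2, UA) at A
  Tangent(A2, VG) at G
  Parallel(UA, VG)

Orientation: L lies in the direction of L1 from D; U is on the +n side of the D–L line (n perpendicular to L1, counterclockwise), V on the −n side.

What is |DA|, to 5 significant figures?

48.032

Tangency of A1 to both parallel lines with radius 8.9 puts U and V at D ± 8.9·n: U = (0.82210, 8.8619), V = (-0.82210, -8.8619). Equal radii place A and G the same way about L: A = L + 8.9·n = (47.820, 4.5021), G = L − 8.9·n = (46.176, -13.222). Then |DA| = |A − D| = 48.032.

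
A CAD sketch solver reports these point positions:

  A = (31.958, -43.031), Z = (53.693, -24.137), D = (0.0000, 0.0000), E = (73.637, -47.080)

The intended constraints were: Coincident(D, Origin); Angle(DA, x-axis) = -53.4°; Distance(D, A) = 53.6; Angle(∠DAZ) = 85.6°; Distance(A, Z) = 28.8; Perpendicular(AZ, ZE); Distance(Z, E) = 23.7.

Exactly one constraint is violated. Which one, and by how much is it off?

Distance(Z, E) = 23.7 — off by 6.70.

D = (0.00, 0.00) ✓; DA at -53.40° ✓; |DA| = 53.60 ✓; ∠DAZ = 85.60° ✓; |AZ| = 28.80 ✓; ∠(AZ, ZE) = 90.00° ✓; |ZE| = 30.40 ✗.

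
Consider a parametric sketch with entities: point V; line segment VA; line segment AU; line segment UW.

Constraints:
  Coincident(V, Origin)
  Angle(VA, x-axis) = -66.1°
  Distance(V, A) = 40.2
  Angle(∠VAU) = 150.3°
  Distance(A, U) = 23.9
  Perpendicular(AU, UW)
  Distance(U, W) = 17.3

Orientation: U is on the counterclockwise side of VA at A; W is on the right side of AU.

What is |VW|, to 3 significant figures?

69.6

∠VAU = 150.3°, so AU runs at -66.1° + (180° − 150.3°) = -36.4° from the x-axis; with |AU| = 23.9, U = A + 23.9·(cos -36.4°, sin -36.4°) = (35.5, -50.9). AU ⟂ UW; with |UW| = 17.3 on the right of AU, W = U + 17.3·(-0.593, -0.805) = (25.3, -64.9). Then |VW| = |W − V| = 69.6.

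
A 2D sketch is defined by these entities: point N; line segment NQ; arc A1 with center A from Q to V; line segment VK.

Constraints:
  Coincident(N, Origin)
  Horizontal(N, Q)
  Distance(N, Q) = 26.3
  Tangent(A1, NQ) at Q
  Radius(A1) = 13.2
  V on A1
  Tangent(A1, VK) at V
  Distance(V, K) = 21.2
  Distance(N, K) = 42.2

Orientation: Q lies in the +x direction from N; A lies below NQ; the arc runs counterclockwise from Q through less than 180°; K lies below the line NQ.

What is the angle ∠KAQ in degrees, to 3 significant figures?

165°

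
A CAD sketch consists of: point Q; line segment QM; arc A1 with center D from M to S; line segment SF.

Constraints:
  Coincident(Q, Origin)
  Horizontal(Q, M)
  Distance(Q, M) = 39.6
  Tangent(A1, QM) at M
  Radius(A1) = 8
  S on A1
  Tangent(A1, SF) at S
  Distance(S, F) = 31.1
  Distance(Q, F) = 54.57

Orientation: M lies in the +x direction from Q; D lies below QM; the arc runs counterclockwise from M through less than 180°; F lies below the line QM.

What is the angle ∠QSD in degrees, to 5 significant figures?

153.55°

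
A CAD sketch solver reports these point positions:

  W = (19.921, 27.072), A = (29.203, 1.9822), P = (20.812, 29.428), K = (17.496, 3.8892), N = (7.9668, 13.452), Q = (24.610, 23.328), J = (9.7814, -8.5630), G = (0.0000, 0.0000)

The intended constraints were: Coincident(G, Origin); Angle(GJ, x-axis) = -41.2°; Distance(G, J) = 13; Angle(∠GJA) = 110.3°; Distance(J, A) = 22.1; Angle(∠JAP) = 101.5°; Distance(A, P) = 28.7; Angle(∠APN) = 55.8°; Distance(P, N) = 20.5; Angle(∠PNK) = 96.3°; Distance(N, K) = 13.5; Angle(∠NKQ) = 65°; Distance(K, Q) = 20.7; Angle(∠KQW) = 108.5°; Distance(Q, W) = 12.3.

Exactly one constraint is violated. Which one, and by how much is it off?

Distance(Q, W) = 12.3 — off by 6.30.

G = (0.00, 0.00) ✓; GJ at -41.20° ✓; |GJ| = 13.00 ✓; ∠GJA = 110.3° ✓; |JA| = 22.10 ✓; ∠JAP = 101.5° ✓; |AP| = 28.70 ✓; ∠APN = 55.80° ✓; |PN| = 20.50 ✓; ∠PNK = 96.30° ✓; |NK| = 13.50 ✓; ∠NKQ = 65.00° ✓; |KQ| = 20.70 ✓; ∠KQW = 108.5° ✓; |QW| = 6.000 ✗.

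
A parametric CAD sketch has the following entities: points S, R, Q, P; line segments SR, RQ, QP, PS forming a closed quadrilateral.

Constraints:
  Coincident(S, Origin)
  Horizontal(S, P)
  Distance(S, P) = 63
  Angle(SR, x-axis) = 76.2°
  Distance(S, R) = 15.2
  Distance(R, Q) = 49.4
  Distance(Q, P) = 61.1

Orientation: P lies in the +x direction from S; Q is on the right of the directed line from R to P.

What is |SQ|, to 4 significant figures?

36.01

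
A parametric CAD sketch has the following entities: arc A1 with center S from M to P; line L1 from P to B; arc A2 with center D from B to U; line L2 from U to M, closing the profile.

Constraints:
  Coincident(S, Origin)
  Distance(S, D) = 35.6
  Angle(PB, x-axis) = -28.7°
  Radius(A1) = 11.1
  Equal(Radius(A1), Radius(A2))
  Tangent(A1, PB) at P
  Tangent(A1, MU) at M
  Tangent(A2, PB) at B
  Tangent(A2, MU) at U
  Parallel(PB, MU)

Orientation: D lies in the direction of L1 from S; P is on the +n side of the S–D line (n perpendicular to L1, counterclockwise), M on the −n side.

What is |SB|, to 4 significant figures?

37.29

Tangency of A1 to both parallel lines with radius 11.1 puts P and M at S ± 11.1·n: P = (5.330, 9.736), M = (-5.330, -9.736). Equal radii place B and U the same way about D: B = D + 11.1·n = (36.56, -7.360), U = D − 11.1·n = (25.90, -26.83). Then |SB| = |B − S| = 37.29.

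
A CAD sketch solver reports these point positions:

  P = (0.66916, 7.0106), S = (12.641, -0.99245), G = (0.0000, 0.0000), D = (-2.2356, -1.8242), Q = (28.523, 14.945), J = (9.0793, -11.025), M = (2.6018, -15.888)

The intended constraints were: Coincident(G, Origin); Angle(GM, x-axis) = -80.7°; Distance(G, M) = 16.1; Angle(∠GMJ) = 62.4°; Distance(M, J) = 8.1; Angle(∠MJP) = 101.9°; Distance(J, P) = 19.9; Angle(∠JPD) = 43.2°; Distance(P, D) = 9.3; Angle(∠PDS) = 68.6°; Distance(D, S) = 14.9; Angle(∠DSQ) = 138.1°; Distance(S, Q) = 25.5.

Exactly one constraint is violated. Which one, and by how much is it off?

Distance(S, Q) = 25.5 — off by 3.00.

G = (0.00, 0.00) ✓; GM at -80.70° ✓; |GM| = 16.10 ✓; ∠GMJ = 62.40° ✓; |MJ| = 8.100 ✓; ∠MJP = 101.9° ✓; |JP| = 19.90 ✓; ∠JPD = 43.20° ✓; |PD| = 9.300 ✓; ∠PDS = 68.60° ✓; |DS| = 14.90 ✓; ∠DSQ = 138.1° ✓; |SQ| = 22.50 ✗.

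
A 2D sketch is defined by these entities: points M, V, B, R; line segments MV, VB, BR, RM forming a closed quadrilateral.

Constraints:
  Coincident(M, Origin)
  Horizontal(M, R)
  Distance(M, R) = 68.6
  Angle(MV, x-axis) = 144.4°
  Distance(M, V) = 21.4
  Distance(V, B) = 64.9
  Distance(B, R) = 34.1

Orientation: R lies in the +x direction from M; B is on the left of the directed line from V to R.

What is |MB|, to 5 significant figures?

52.798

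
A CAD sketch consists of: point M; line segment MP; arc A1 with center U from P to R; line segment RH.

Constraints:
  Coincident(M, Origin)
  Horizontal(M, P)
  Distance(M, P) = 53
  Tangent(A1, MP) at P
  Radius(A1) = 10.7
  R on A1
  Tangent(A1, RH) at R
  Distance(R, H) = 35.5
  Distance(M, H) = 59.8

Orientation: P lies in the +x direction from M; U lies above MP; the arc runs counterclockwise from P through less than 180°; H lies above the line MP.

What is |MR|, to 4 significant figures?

63.78

M is at the origin; M and P share the same y with |MP| = 53.0 and P on the +x side, so P = (53.00, 0.000). The tangent condition forces UP to be normal to MP, so U = P + (0, 10.7) = (53.00, 10.70). Since UR ⟂ RH (tangency), |UH| = √(10.7² + 35.5²) = 37.08 regardless of where R sits on A1. So H lies on both circle(M, 59.8) and circle(U, 37.08); the above-MP intersection is H = (39.24, 45.13). R is the foot of the tangent from H: R = (61.37, 17.37).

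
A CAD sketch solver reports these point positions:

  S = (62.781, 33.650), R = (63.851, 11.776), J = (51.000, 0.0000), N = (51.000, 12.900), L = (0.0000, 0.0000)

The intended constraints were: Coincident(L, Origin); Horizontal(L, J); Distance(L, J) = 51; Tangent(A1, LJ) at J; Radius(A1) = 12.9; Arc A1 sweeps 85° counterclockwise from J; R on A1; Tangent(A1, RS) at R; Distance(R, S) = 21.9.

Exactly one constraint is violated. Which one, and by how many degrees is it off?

Tangent(A1, RS) at R — off by 7.80°.

L = (0.00, 0.00) ✓; L.y = 0.00, J.y = 0.00 ✓; |LJ| = 51.00 ✓; ∠(NJ, JL) = 90.00° ✓; |NJ| = 12.90 ✓; bearing(N→R) − bearing(N→J) = 85.00° ✓; |NR| = 12.90 ✓; ∠(NR, RS) = 82.20° ✗; |RS| = 21.90 ✓.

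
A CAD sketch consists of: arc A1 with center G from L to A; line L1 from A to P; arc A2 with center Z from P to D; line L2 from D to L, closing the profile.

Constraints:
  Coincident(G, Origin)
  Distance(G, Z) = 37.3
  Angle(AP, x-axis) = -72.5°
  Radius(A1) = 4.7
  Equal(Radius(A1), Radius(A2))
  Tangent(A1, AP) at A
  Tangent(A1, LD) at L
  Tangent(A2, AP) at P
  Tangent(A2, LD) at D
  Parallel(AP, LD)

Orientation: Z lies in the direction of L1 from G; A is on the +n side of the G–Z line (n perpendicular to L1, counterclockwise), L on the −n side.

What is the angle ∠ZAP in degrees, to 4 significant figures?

7.182°

The slot axis is L1's direction at -72.5°, so u = (cos -72.5°, sin -72.5°) = (0.3007, -0.9537) and n = (−sin -72.5°, cos -72.5°) = (0.9537, 0.3007). G is at the origin and Z lies 37.3 along u from G, so Z = 37.3·u = (11.22, -35.57). Tangency of A1 to both parallel lines with radius 4.7 puts A and L at G ± 4.7·n: A = (4.482, 1.413), L = (-4.482, -1.413). Equal radii place P and D the same way about Z: P = Z + 4.7·n = (15.70, -34.16), D = Z − 4.7·n = (6.734, -36.99). Then cos ∠ZAP = AZ·AP / (|AZ||AP|), giving 7.182°.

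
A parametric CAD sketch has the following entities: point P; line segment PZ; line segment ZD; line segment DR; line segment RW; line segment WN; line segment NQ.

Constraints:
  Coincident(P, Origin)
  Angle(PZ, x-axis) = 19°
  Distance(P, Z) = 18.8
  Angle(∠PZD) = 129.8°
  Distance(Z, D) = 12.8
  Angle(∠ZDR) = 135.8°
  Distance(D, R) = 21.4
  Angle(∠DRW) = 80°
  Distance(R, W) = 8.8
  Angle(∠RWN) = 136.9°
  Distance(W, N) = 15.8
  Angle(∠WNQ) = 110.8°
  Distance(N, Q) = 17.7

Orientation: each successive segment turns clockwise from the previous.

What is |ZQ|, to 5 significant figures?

1.4701

P is at the origin; PZ runs at 19.0° with length 18.8, so Z = (17.776, 6.1207). ∠PZD = 129.8° gives ZD at -31.200° from the x-axis; with |ZD| = 12.8, D = (28.724, -0.51006). ∠ZDR = 135.8° gives DR at -75.400° from the x-axis; with |DR| = 21.4, R = (34.119, -21.219). ∠DRW = 80.0° gives RW at -175.40° from the x-axis; with |RW| = 8.8, W = (25.347, -21.925). ∠RWN = 136.9° gives WN at 141.50° from the x-axis; with |WN| = 15.8, N = (12.982, -12.089). ∠WNQ = 110.8° gives NQ at 72.300° from the x-axis; with |NQ| = 17.7, Q = (18.363, 4.7730). Then |ZQ| = |Q − Z| = 1.4701.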